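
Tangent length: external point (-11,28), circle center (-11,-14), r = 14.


d = sqrt((-11+ 11)^2 + (28+ 14)^2) = sqrt(0+1764) = 42.0000
L = sqrt(1764.0000 - 196) = sqrt(1568.0000) = 39.5980

39.5980


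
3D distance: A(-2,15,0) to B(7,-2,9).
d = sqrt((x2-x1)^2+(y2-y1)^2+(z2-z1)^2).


dx=9, dy=-17, dz=9
d = sqrt(81+289+81) = sqrt(451) = 21.2368

21.2368


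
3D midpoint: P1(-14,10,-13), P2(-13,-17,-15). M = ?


Mx = (-14- 13)/2 = -13.5000
My = (10- 17)/2 = -3.5000
Mz = (-13- 15)/2 = -14.0000

M = (-13.5000, -3.5000, -14.0000)


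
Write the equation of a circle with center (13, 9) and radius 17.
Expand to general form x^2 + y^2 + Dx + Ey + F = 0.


(x-13)^2 + (y-9)^2 = 17^2
D = -2h = -26, E = -2k = -18
F = h^2+k^2-r^2 = 169+81-289 = -39

x^2 + y^2 - 26x - 18y - 39 = 0


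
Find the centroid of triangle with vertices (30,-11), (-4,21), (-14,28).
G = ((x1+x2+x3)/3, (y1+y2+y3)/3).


Gx = (30- 4- 14)/3 = 12/3 = 4.0000
Gy = (-11+21+28)/3 = 38/3 = 12.6667

G = (4.0000, 12.6667)


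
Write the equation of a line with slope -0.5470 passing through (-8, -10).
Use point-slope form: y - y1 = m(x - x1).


y + 10 = -0.5470(x + 8)
y = -0.5470x - 10 + 0.5470*(-8)
y = -0.5470x - 14.3760

y = -0.5470x - 14.3760


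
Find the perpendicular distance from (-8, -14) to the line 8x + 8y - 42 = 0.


|8*(-8) + 8*(-14) - 42| = |-218| = 218
sqrt(64 + 64) = sqrt(128) = 11.3137
d = 218/sqrt(128) = 19.2687

19.2687


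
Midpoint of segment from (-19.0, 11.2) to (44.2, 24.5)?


Mx = (-19.0 + 44.2)/2 = 25.2/2 = 12.6000
My = (11.2 + 24.5)/2 = 35.7/2 = 17.8500

(12.6000, 17.8500)


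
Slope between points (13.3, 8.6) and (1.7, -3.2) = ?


dy = -3.2 - 8.6 = -11.8
dx = 1.7 - 13.3 = -11.6
m = -11.8/(-11.6) = 1.0172

m = 1.0172


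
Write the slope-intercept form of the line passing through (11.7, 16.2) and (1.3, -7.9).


m = (-24.1)/(-10.4) = 2.3173
b = y1 - m*x1 = 16.2 - (-24.1*11.7)/(-10.4) = 16.2 - 27.1125 = -10.9125

y = 2.3173x - 10.9125


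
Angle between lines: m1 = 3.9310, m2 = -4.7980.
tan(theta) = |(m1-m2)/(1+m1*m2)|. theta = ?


m1-m2 = 8.729
1+m1*m2 = -17.860938
tan(theta) = |8.729/(-17.860938)| = 0.488720
theta = arctan(|8.729/(-17.860938)|) = 26.0457 degrees (acute angle)

26.0457 degrees


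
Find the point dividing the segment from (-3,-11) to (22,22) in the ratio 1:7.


Px = (1*22 + 7*(-3))/8 = 1/8 = 0.1250
Py = (1*22 + 7*(-11))/8 = -55/8 = -6.8750

P = (0.1250, -6.8750)


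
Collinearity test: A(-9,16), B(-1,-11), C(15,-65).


-9*(-11+ 65) - 1*(-65-16) + 15*(16+ 11)
= -486 + 81 + 405 = 0

Yes, collinear (determinant = 0)


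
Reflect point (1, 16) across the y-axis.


Reflection rule for y-axis: (-x, y)
(1, 16) -> (-1, 16)

(-1, 16)


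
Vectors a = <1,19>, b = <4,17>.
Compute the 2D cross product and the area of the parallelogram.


cross = 1*17 - 19*4 = 17 - 76 = -59
Parallelogram area = |-59| = 59

cross = -59, parallelogram area = 59


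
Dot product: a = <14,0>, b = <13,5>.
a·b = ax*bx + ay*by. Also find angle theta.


a·b = 14*13 + 0*5 = 182 + 0 = 182
|a| = sqrt(196+0) = 14.0000
|b| = sqrt(169+25) = 13.9284
cos(theta) = 182/(sqrt(196)*sqrt(194)) = 182/sqrt(38024) = 0.933346
theta = arccos(182/sqrt(38024)) = 21.0375 degrees

a·b = 182, theta = 21.0375 deg


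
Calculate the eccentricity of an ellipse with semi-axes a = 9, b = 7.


c = sqrt(81-49) = sqrt(32) = 5.6569
e = c/a = sqrt(32)/9 = 0.6285

e = 0.6285


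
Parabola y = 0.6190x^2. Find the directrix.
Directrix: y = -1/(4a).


a = 0.6190
1/(4a) = 0.4039
directrix: y = -0.4039 = -0.4039

y = -0.4039


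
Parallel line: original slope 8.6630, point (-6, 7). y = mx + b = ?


Parallel lines have equal slopes.
m2 = 8.6630
b2 = 7 - 8.6630*(-6) = 58.9780

y = 8.6630x + 58.9780


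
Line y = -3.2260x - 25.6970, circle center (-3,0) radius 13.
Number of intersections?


Substitute y = -3.2260x - 25.6970: (x+ 3)^2 + (-3.2260x- 25.6970-0)^2 = 169
Expand to Ax^2 + Bx + C = 0, where b-k = -25.697
A = 1+m^2 = 11.407076
B = 2(m(b-k) - h) = 2(-3.2260*(-25.697) + 3) = 171.797044
C = h^2 + (b-k)^2 - r^2 = 9 + 660.335809 - 169 = 500.335809
disc = B^2-4AC = 29514.2243 - 22829.4744 = 6684.7499
disc > 0

2 intersection points


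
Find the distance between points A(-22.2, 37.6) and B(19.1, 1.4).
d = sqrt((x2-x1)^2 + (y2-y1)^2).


dx = 19.1 + 22.2 = 41.3
dy = 1.4 - 37.6 = -36.2
d = sqrt(1705.69 + 1310.44) = sqrt(3016.13) = 54.9193

54.9193


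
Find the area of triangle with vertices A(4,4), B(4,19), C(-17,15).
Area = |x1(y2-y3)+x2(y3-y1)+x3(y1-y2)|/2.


4*(19-15) = 16
4*(15-4) = 44
-17*(4-19) = 255
sum = 315
Area = |315|/2 = 157.5000

157.5000 sq units


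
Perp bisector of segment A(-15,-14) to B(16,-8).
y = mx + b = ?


Midpoint = (0.5, -11)
Slope of AB = dy/dx = 6/31 = 0.1935
Perp slope = -dx/dy = -31/6 = -5.1667
b = My - (perp slope)*Mx = -11 + (31*0.5)/6 = -11 + 2.5833 = -8.4167

y = -5.1667x - 8.4167


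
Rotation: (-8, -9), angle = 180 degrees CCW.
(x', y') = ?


cos(180) = -1, sin(180) = 0
x' = -8*(-1) + 9*0 = 8
y' = -8*0 - 9*(-1) = 9

(8, 9)


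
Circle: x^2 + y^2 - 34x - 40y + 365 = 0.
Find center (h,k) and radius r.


h = -D/2 = 34/2 = 17
k = -E/2 = 40/2 = 20
r^2 = h^2 + k^2 - F = 289 + 400 - 365 = 324
r = 18

Center (17, 20), radius = 18


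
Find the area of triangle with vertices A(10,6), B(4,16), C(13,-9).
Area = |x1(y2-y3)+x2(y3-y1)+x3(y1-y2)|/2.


10*(16+ 9) = 250
4*(-9-6) = -60
13*(6-16) = -130
sum = 60
Area = |60|/2 = 30.0000

30.0000 sq units


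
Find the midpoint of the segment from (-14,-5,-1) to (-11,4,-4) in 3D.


Mx = (-14- 11)/2 = -12.5000
My = (-5+4)/2 = -0.5000
Mz = (-1- 4)/2 = -2.5000

M = (-12.5000, -0.5000, -2.5000)


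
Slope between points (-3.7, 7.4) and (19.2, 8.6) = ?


dy = 8.6 - 7.4 = 1.2
dx = 19.2 + 3.7 = 22.9
m = 1.2/22.9 = 0.0524

m = 0.0524


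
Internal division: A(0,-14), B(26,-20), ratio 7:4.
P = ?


Px = (7*26 + 4*0)/11 = 182/11 = 16.5455
Py = (7*(-20) + 4*(-14))/11 = -196/11 = -17.8182

P = (16.5455, -17.8182)


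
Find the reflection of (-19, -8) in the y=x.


Reflection rule for y=x: (y, x)
(-19, -8) -> (-8, -19)

(-8, -19)


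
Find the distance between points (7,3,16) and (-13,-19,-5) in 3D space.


dx=-20, dy=-22, dz=-21
d = sqrt(400+484+441) = sqrt(1325) = 36.4005

36.4005


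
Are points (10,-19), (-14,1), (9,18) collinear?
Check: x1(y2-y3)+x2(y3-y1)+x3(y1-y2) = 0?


10*(1-18) - 14*(18+ 19) + 9*(-19-1)
= -170 - 518 - 180 = -868

No, not collinear (determinant = -868)


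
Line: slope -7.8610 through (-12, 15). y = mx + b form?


y - 15 = -7.8610(x + 12)
y = -7.8610x + 15 + 7.8610*(-12)
y = -7.8610x - 79.3320

y = -7.8610x - 79.3320


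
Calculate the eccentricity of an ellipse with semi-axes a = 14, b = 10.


c = sqrt(196-100) = sqrt(96) = 9.7980
e = c/a = sqrt(96)/14 = 0.6999

e = 0.6999


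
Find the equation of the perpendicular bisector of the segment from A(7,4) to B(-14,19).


Midpoint = (-3.5, 11.5)
Slope of AB = dy/dx = 15/(-21) = -0.7143
Perp slope = -dx/dy = 21/15 = 1.4000
b = My - (perp slope)*Mx = 11.5 + (-21*(-3.5))/15 = 11.5 + 4.9000 = 16.4000

y = 1.4000x + 16.4000


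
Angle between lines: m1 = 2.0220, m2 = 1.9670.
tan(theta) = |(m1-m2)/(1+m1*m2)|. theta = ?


m1-m2 = 0.055
1+m1*m2 = 4.977274
tan(theta) = |0.055/4.977274| = 0.011050
theta = arctan(|0.055/4.977274|) = 0.6331 degrees (acute angle)

0.6331 degrees


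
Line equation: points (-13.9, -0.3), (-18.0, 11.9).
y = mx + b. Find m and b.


m = (12.2)/(-4.1) = -2.9756
b = y1 - m*x1 = -0.3 - (12.2*(-13.9))/(-4.1) = -0.3 - 41.3610 = -41.6610

y = -2.9756x - 41.6610


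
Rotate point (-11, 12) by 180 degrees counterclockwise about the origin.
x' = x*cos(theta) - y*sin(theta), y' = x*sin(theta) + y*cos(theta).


cos(180) = -1, sin(180) = 0
x' = -11*(-1) - 12*0 = 11
y' = -11*0 + 12*(-1) = -12

(11, -12)


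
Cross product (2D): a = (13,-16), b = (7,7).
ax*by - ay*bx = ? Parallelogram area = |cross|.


cross = 13*7 + 16*7 = 91 + 112 = 203
Parallelogram area = |203| = 203

cross = 203, parallelogram area = 203


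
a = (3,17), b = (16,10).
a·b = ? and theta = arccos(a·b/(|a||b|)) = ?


a·b = 3*16 + 17*10 = 48 + 170 = 218
|a| = sqrt(9+289) = 17.2627
|b| = sqrt(256+100) = 18.8680
cos(theta) = 218/(sqrt(298)*sqrt(356)) = 218/sqrt(106088) = 0.669304
theta = arccos(218/sqrt(106088)) = 47.9866 degrees

a·b = 218, theta = 47.9866 deg


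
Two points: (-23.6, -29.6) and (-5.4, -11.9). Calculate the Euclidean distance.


dx = -5.4 + 23.6 = 18.2
dy = -11.9 + 29.6 = 17.7
d = sqrt(331.24 + 313.29) = sqrt(644.53) = 25.3876

25.3876


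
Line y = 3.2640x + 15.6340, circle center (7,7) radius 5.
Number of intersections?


Substitute y = 3.2640x + 15.6340: (x-7)^2 + (3.2640x+15.6340-7)^2 = 25
Expand to Ax^2 + Bx + C = 0, where b-k = 8.634
A = 1+m^2 = 11.653696
B = 2(m(b-k) - h) = 2(3.2640*8.634 - 7) = 42.362752
C = h^2 + (b-k)^2 - r^2 = 49 + 74.545956 - 25 = 98.545956
disc = B^2-4AC = 1794.6028 - 4593.6985 = -2799.0957
disc < 0

0 intersection points


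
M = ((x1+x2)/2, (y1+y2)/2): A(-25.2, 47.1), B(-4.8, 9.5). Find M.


Mx = (-25.2 - 4.8)/2 = -30.0/2 = -15.0000
My = (47.1 + 9.5)/2 = 56.6/2 = 28.3000

(-15.0000, 28.3000)


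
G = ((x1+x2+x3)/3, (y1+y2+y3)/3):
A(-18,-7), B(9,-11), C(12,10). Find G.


Gx = (-18+9+12)/3 = 3/3 = 1.0000
Gy = (-7- 11+10)/3 = -8/3 = -2.6667

G = (1.0000, -2.6667)


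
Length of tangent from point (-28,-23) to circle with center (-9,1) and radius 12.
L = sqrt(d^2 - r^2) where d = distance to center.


d = sqrt((-28+ 9)^2 + (-23-1)^2) = sqrt(361+576) = 30.6105
L = sqrt(937.0000 - 144) = sqrt(793.0000) = 28.1603

28.1603


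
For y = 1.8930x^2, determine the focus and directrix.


a = 1.8930
1/(4a) = 0.1321
Focus = (0, 0.1321)
Directrix: y = -0.1321

Focus = (0, 0.1321), Directrix: y = -0.1321


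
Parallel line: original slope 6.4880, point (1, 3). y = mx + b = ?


Parallel lines have equal slopes.
m2 = 6.4880
b2 = 3 - 6.4880*1 = -3.4880

y = 6.4880x - 3.4880


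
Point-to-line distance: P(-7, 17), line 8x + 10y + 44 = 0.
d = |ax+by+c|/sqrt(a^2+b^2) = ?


|8*(-7) + 10*17 + 44| = |158| = 158
sqrt(64 + 100) = sqrt(164) = 12.8062
d = 158/sqrt(164) = 12.3377

12.3377


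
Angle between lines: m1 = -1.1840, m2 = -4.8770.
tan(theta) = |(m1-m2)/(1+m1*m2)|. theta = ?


m1-m2 = 3.693
1+m1*m2 = 6.774368
tan(theta) = |3.693/6.774368| = 0.545143
theta = arctan(|3.693/6.774368|) = 28.5967 degrees (acute angle)

28.5967 degrees


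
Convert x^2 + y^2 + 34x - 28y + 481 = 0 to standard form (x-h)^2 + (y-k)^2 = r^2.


h = -D/2 = -34/2 = -17
k = -E/2 = 28/2 = 14
r^2 = h^2 + k^2 - F = 289 + 196 - 481 = 4
r = 2

Center (-17, 14), radius = 2


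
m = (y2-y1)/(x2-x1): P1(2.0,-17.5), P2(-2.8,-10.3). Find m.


dy = -10.3 + 17.5 = 7.2
dx = -2.8 - 2.0 = -4.8
m = 7.2/(-4.8) = -1.5000

m = -1.5000


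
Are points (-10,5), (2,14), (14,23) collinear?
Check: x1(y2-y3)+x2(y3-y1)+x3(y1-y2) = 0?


-10*(14-23) + 2*(23-5) + 14*(5-14)
= 90 + 36 - 126 = 0

Yes, collinear (determinant = 0)


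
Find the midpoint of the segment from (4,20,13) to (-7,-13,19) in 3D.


Mx = (4- 7)/2 = -1.5000
My = (20- 13)/2 = 3.5000
Mz = (13+19)/2 = 16.0000

M = (-1.5000, 3.5000, 16.0000)


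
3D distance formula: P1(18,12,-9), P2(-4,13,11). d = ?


dx=-22, dy=1, dz=20
d = sqrt(484+1+400) = sqrt(885) = 29.7489

29.7489


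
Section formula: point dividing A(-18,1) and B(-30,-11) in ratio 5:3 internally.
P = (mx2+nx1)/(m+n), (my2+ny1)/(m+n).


Px = (5*(-30) + 3*(-18))/8 = -204/8 = -25.5000
Py = (5*(-11) + 3*1)/8 = -52/8 = -6.5000

P = (-25.5000, -6.5000)


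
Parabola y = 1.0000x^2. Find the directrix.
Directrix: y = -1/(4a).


a = 1.0000
1/(4a) = 0.2500
directrix: y = -0.2500 = -0.2500

y = -0.2500


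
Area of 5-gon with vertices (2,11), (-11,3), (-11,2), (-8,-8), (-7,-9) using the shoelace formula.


sum(xi*y_{i+1}) = 2*3 - 11*2 - 11*(-8) - 8*(-9) - 7*11 = 67
sum(yi*x_{i+1}) = 11*(-11) + 3*(-11) + 2*(-8) - 8*(-7) - 9*2 = -132
Area = |67 + 132|/2 = 199/2 = 99.5000

99.5000 sq units


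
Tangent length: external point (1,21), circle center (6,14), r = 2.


d = sqrt((1-6)^2 + (21-14)^2) = sqrt(25+49) = 8.6023
L = sqrt(74.0000 - 4) = sqrt(70.0000) = 8.3666

8.3666


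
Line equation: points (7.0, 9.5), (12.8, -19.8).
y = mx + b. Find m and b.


m = (-29.3)/(5.8) = -5.0517
b = y1 - m*x1 = 9.5 - (-29.3*7.0)/(5.8) = 9.5 + 35.3621 = 44.8621

y = -5.0517x + 44.8621


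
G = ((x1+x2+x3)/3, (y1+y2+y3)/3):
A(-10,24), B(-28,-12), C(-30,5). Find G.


Gx = (-10- 28- 30)/3 = -68/3 = -22.6667
Gy = (24- 12+5)/3 = 17/3 = 5.6667

G = (-22.6667, 5.6667)


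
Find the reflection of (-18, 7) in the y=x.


Reflection rule for y=x: (y, x)
(-18, 7) -> (7, -18)

(7, -18)


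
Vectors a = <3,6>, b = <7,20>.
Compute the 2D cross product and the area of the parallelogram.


cross = 3*20 - 6*7 = 60 - 42 = 18
Parallelogram area = |18| = 18

cross = 18, parallelogram area = 18


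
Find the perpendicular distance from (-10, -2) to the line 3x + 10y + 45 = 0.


|3*(-10) + 10*(-2) + 45| = |-5| = 5
sqrt(9 + 100) = sqrt(109) = 10.4403
d = 5/sqrt(109) = 0.4789

0.4789


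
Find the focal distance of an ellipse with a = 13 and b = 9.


c^2 = 13^2 - 9^2 = 169 - 81 = 88
c = sqrt(88) = 9.3808

c = 9.3808


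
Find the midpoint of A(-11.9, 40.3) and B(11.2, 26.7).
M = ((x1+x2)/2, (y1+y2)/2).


Mx = (-11.9 + 11.2)/2 = -0.7/2 = -0.3500
My = (40.3 + 26.7)/2 = 67.0/2 = 33.5000

(-0.3500, 33.5000)


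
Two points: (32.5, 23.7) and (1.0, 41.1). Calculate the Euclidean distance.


dx = 1.0 - 32.5 = -31.5
dy = 41.1 - 23.7 = 17.4
d = sqrt(992.25 + 302.76) = sqrt(1295.01) = 35.9862

35.9862


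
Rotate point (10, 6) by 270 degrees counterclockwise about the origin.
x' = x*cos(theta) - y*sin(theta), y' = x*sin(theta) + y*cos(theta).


cos(270) = 0, sin(270) = -1
x' = 10*0 - 6*(-1) = 6
y' = 10*(-1) + 6*0 = -10

(6, -10)


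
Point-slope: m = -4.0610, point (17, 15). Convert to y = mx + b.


y - 15 = -4.0610(x - 17)
y = -4.0610x + 15 + 4.0610*17
y = -4.0610x + 84.0370

y = -4.0610x + 84.0370


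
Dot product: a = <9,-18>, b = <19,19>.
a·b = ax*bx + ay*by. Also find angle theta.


a·b = 9*19 - 18*19 = 171 - 342 = -171
|a| = sqrt(81+324) = 20.1246
|b| = sqrt(361+361) = 26.8701
cos(theta) = -171/(sqrt(405)*sqrt(722)) = -171/sqrt(292410) = -0.316228
theta = arccos(-171/sqrt(292410)) = 108.4349 degrees

a·b = -171, theta = 108.4349 deg


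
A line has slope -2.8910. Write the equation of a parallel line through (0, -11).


Parallel lines have equal slopes.
m2 = -2.8910
b2 = -11 + 2.8910*0 = -11.0000

y = -2.8910x - 11.0000


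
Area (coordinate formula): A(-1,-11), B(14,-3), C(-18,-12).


-1*(-3+ 12) = -9
14*(-12+ 11) = -14
-18*(-11+ 3) = 144
sum = 121
Area = |121|/2 = 60.5000

60.5000 sq units


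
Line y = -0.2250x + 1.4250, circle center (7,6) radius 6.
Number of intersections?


Substitute y = -0.2250x + 1.4250: (x-7)^2 + (-0.2250x+1.4250-6)^2 = 36
Expand to Ax^2 + Bx + C = 0, where b-k = -4.575
A = 1+m^2 = 1.050625
B = 2(m(b-k) - h) = 2(-0.2250*(-4.575) - 7) = -11.94125
C = h^2 + (b-k)^2 - r^2 = 49 + 20.930625 - 36 = 33.930625
disc = B^2-4AC = 142.5935 - 142.5935 = 0
disc = 0

1 intersection point (tangent)


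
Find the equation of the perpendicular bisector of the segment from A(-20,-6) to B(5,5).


Midpoint = (-7.5, -0.5)
Slope of AB = dy/dx = 11/25 = 0.4400
Perp slope = -dx/dy = -25/11 = -2.2727
b = My - (perp slope)*Mx = -0.5 + (25*(-7.5))/11 = -0.5 - 17.0455 = -17.5455

y = -2.2727x - 17.5455


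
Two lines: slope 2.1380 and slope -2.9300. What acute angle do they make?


m1-m2 = 5.068
1+m1*m2 = -5.26434
tan(theta) = |5.068/(-5.26434)| = 0.962704
theta = arctan(|5.068/(-5.26434)|) = 43.9114 degrees (acute angle)

43.9114 degrees


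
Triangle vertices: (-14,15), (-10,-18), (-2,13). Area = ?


-14*(-18-13) = 434
-10*(13-15) = 20
-2*(15+ 18) = -66
sum = 388
Area = |388|/2 = 194.0000

194.0000 sq units


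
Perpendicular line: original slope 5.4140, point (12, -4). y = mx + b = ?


Perpendicular slope = -1/m1 = -1/5.4140 = -0.1847
b2 = y0 - m2*x0 = -4 + 12/5.4140 = -4 + 2.2165 = -1.7835

y = -0.1847x - 1.7835


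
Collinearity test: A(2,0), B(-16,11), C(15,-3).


2*(11+ 3) - 16*(-3-0) + 15*(0-11)
= 28 + 48 - 165 = -89

No, not collinear (determinant = -89)


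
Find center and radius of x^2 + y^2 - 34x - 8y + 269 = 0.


h = -D/2 = 34/2 = 17
k = -E/2 = 8/2 = 4
r^2 = h^2 + k^2 - F = 289 + 16 - 269 = 36
r = 6

Center (17, 4), radius = 6


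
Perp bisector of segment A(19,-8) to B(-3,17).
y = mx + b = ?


Midpoint = (8, 4.5)
Slope of AB = dy/dx = 25/(-22) = -1.1364
Perp slope = -dx/dy = 22/25 = 0.8800
b = My - (perp slope)*Mx = 4.5 + (-22*8)/25 = 4.5 - 7.0400 = -2.5400

y = 0.8800x - 2.5400


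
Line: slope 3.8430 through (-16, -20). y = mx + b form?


y + 20 = 3.8430(x + 16)
y = 3.8430x - 20 - 3.8430*(-16)
y = 3.8430x + 41.4880

y = 3.8430x + 41.4880


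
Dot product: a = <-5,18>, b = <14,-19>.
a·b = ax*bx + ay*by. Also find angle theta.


a·b = -5*14 + 18*(-19) = -70 - 342 = -412
|a| = sqrt(25+324) = 18.6815
|b| = sqrt(196+361) = 23.6008
cos(theta) = -412/(sqrt(349)*sqrt(557)) = -412/sqrt(194393) = -0.934452
theta = arccos(-412/sqrt(194393)) = 159.1398 degrees

a·b = -412, theta = 159.1398 deg


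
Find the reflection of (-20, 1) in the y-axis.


Reflection rule for y-axis: (-x, y)
(-20, 1) -> (20, 1)

(20, 1)


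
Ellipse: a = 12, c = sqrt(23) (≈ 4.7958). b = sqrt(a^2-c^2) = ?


b^2 = 12^2 - (sqrt(23))^2 = 144 - 23 = 121
b = sqrt(121) = 11

b = 11


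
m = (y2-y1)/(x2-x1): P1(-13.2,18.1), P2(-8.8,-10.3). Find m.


dy = -10.3 - 18.1 = -28.4
dx = -8.8 + 13.2 = 4.4
m = -28.4/4.4 = -6.4545

m = -6.4545


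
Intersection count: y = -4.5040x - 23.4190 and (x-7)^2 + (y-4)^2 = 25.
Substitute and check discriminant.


Substitute y = -4.5040x - 23.4190: (x-7)^2 + (-4.5040x- 23.4190-4)^2 = 25
Expand to Ax^2 + Bx + C = 0, where b-k = -27.419
A = 1+m^2 = 21.286016
B = 2(m(b-k) - h) = 2(-4.5040*(-27.419) - 7) = 232.990352
C = h^2 + (b-k)^2 - r^2 = 49 + 751.801561 - 25 = 775.801561
disc = B^2-4AC = 54284.5041 - 66054.8978 = -11770.3937
disc < 0

0 intersection points


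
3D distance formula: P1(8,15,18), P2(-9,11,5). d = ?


dx=-17, dy=-4, dz=-13
d = sqrt(289+16+169) = sqrt(474) = 21.7715

21.7715


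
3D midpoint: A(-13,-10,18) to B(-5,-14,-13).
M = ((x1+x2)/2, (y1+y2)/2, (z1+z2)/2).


Mx = (-13- 5)/2 = -9.0000
My = (-10- 14)/2 = -12.0000
Mz = (18- 13)/2 = 2.5000

M = (-9.0000, -12.0000, 2.5000)


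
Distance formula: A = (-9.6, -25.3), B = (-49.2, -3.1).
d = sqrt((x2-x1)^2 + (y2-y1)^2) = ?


dx = -49.2 + 9.6 = -39.6
dy = -3.1 + 25.3 = 22.2
d = sqrt(1568.16 + 492.84) = sqrt(2061.0) = 45.3982

45.3982


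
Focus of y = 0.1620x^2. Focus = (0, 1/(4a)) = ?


a = 0.1620
4a = 0.6480
focus = (0, 1/0.6480) = (0, 1.5432)

Focus = (0, 1.5432)


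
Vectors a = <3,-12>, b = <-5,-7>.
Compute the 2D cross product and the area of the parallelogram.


cross = 3*(-7) + 12*(-5) = -21 - 60 = -81
Parallelogram area = |-81| = 81

cross = -81, parallelogram area = 81


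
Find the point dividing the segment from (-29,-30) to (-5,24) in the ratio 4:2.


Px = (4*(-5) + 2*(-29))/6 = -78/6 = -13.0000
Py = (4*24 + 2*(-30))/6 = 36/6 = 6.0000

P = (-13.0000, 6.0000)


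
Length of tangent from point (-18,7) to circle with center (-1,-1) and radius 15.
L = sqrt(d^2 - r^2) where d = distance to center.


d = sqrt((-18+ 1)^2 + (7+ 1)^2) = sqrt(289+64) = 18.7883
L = sqrt(353.0000 - 225) = sqrt(128.0000) = 11.3137

11.3137


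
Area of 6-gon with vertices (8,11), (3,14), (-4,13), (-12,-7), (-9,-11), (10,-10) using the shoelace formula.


sum(xi*y_{i+1}) = 8*14 + 3*13 - 4*(-7) - 12*(-11) - 9*(-10) + 10*11 = 511
sum(yi*x_{i+1}) = 11*3 + 14*(-4) + 13*(-12) - 7*(-9) - 11*10 - 10*8 = -306
Area = |511 + 306|/2 = 817/2 = 408.5000

408.5000 sq units


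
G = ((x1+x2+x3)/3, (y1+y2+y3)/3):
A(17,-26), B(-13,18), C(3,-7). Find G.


Gx = (17- 13+3)/3 = 7/3 = 2.3333
Gy = (-26+18- 7)/3 = -15/3 = -5.0000

G = (2.3333, -5.0000)


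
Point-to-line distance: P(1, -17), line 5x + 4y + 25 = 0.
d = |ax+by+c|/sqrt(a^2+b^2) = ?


|5*1 + 4*(-17) + 25| = |-38| = 38
sqrt(25 + 16) = sqrt(41) = 6.4031
d = 38/sqrt(41) = 5.9346

5.9346


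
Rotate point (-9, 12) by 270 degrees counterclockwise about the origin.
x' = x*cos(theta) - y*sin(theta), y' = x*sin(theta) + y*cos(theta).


cos(270) = 0, sin(270) = -1
x' = -9*0 - 12*(-1) = 12
y' = -9*(-1) + 12*0 = 9

(12, 9)


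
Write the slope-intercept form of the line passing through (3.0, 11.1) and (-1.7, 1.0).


m = (-10.1)/(-4.7) = 2.1489
b = y1 - m*x1 = 11.1 - (-10.1*3.0)/(-4.7) = 11.1 - 6.4468 = 4.6532

y = 2.1489x + 4.6532


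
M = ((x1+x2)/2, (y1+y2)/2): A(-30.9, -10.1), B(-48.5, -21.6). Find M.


Mx = (-30.9 - 48.5)/2 = -79.4/2 = -39.7000
My = (-10.1 - 21.6)/2 = -31.7/2 = -15.8500

(-39.7000, -15.8500)


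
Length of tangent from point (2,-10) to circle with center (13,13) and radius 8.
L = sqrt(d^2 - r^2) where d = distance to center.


d = sqrt((2-13)^2 + (-10-13)^2) = sqrt(121+529) = 25.4951
L = sqrt(650.0000 - 64) = sqrt(586.0000) = 24.2074

24.2074


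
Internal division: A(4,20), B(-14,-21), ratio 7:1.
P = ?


Px = (7*(-14) + 1*4)/8 = -94/8 = -11.7500
Py = (7*(-21) + 1*20)/8 = -127/8 = -15.8750

P = (-11.7500, -15.8750)


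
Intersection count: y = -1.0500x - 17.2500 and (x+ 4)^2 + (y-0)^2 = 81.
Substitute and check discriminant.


Substitute y = -1.0500x - 17.2500: (x+ 4)^2 + (-1.0500x- 17.2500-0)^2 = 81
Expand to Ax^2 + Bx + C = 0, where b-k = -17.25
A = 1+m^2 = 2.1025
B = 2(m(b-k) - h) = 2(-1.0500*(-17.25) + 4) = 44.225
C = h^2 + (b-k)^2 - r^2 = 16 + 297.5625 - 81 = 232.5625
disc = B^2-4AC = 1955.8506 - 1955.8506 = 0
disc = 0

1 intersection point (tangent)


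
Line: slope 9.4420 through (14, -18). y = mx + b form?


y + 18 = 9.4420(x - 14)
y = 9.4420x - 18 - 9.4420*14
y = 9.4420x - 150.1880

y = 9.4420x - 150.1880


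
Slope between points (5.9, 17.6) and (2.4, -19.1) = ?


dy = -19.1 - 17.6 = -36.7
dx = 2.4 - 5.9 = -3.5
m = -36.7/(-3.5) = 10.4857

m = 10.4857


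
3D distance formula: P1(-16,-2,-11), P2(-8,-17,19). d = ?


dx=8, dy=-15, dz=30
d = sqrt(64+225+900) = sqrt(1189) = 34.4819

34.4819


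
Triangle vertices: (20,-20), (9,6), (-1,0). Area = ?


20*(6-0) = 120
9*(0+ 20) = 180
-1*(-20-6) = 26
sum = 326
Area = |326|/2 = 163.0000

163.0000 sq units


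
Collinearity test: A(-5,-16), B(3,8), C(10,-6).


-5*(8+ 6) + 3*(-6+ 16) + 10*(-16-8)
= -70 + 30 - 240 = -280

No, not collinear (determinant = -280)


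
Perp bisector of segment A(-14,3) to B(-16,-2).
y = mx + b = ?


Midpoint = (-15, 0.5)
Slope of AB = dy/dx = -5/(-2) = 2.5000
Perp slope = -dx/dy = -2/5 = -0.4000
b = My - (perp slope)*Mx = 0.5 + (-2*(-15))/(-5) = 0.5 - 6.0000 = -5.5000

y = -0.4000x - 5.5000


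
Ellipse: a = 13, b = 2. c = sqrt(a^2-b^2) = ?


c^2 = 13^2 - 2^2 = 169 - 4 = 165
c = sqrt(165) = 12.8452

c = 12.8452


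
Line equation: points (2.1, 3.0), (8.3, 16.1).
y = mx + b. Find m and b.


m = (13.1)/(6.2) = 2.1129
b = y1 - m*x1 = 3.0 - (13.1*2.1)/(6.2) = 3.0 - 4.4371 = -1.4371

y = 2.1129x - 1.4371


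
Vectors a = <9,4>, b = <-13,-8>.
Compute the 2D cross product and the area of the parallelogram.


cross = 9*(-8) - 4*(-13) = -72 + 52 = -20
Parallelogram area = |-20| = 20

cross = -20, parallelogram area = 20


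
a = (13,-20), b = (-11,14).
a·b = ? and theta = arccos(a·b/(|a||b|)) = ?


a·b = 13*(-11) - 20*14 = -143 - 280 = -423
|a| = sqrt(169+400) = 23.8537
|b| = sqrt(121+196) = 17.8045
cos(theta) = -423/(sqrt(569)*sqrt(317)) = -423/sqrt(180373) = -0.995989
theta = arccos(-423/sqrt(180373)) = 174.8666 degrees

a·b = -423, theta = 174.8666 deg


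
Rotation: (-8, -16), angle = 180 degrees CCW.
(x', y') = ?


cos(180) = -1, sin(180) = 0
x' = -8*(-1) + 16*0 = 8
y' = -8*0 - 16*(-1) = 16

(8, 16)


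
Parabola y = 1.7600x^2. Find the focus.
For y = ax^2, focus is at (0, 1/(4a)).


a = 1.7600
4a = 7.0400
focus = (0, 1/7.0400) = (0, 0.1420)

Focus = (0, 0.1420)


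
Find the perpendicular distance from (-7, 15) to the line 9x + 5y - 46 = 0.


|9*(-7) + 5*15 - 46| = |-34| = 34
sqrt(81 + 25) = sqrt(106) = 10.2956
d = 34/sqrt(106) = 3.3024

3.3024


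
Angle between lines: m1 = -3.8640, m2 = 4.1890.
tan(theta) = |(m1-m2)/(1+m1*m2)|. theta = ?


m1-m2 = -8.053
1+m1*m2 = -15.186296
tan(theta) = |-8.053/(-15.186296)| = 0.530281
theta = arctan(|-8.053/(-15.186296)|) = 27.9361 degrees (acute angle)

27.9361 degrees


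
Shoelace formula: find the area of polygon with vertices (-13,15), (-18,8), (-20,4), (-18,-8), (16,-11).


sum(xi*y_{i+1}) = -13*8 - 18*4 - 20*(-8) - 18*(-11) + 16*15 = 422
sum(yi*x_{i+1}) = 15*(-18) + 8*(-20) + 4*(-18) - 8*16 - 11*(-13) = -487
Area = |422 + 487|/2 = 909/2 = 454.5000

454.5000 sq units


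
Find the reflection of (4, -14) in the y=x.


Reflection rule for y=x: (y, x)
(4, -14) -> (-14, 4)

(-14, 4)


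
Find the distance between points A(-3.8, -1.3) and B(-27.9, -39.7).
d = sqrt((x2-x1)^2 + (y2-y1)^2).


dx = -27.9 + 3.8 = -24.1
dy = -39.7 + 1.3 = -38.4
d = sqrt(580.81 + 1474.56) = sqrt(2055.37) = 45.3362

45.3362


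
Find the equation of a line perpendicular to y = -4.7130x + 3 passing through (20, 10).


Perpendicular slope = -1/m1 = -1/(-4.7130) = 0.2122
b2 = y0 - m2*x0 = 10 + 20/(-4.7130) = 10 - 4.2436 = 5.7564

y = 0.2122x + 5.7564


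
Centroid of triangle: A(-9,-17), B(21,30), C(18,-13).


Gx = (-9+21+18)/3 = 30/3 = 10.0000
Gy = (-17+30- 13)/3 = 0/3 = 0

G = (10.0000, 0)


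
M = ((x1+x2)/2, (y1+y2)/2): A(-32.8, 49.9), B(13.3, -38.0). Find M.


Mx = (-32.8 + 13.3)/2 = -19.5/2 = -9.7500
My = (49.9 - 38.0)/2 = 11.9/2 = 5.9500

(-9.7500, 5.9500)


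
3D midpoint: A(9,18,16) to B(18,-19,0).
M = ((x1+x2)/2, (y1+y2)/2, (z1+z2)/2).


Mx = (9+18)/2 = 13.5000
My = (18- 19)/2 = -0.5000
Mz = (16+0)/2 = 8.0000

M = (13.5000, -0.5000, 8.0000)


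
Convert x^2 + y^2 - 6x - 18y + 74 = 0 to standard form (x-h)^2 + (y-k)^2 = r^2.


h = -D/2 = 6/2 = 3
k = -E/2 = 18/2 = 9
r^2 = h^2 + k^2 - F = 9 + 81 - 74 = 16
r = 4

Center (3, 9), radius = 4


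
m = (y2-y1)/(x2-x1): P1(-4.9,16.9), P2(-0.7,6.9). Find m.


dy = 6.9 - 16.9 = -10
dx = -0.7 + 4.9 = 4.2
m = -10/4.2 = -2.3810

m = -2.3810


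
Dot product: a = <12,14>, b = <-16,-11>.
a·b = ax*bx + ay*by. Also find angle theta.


a·b = 12*(-16) + 14*(-11) = -192 - 154 = -346
|a| = sqrt(144+196) = 18.4391
|b| = sqrt(256+121) = 19.4165
cos(theta) = -346/(sqrt(340)*sqrt(377)) = -346/sqrt(128180) = -0.966420
theta = arccos(-346/sqrt(128180)) = 165.1098 degrees

a·b = -346, theta = 165.1098 deg


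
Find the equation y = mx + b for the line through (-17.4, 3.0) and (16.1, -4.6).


m = (-7.6)/(33.5) = -0.2269
b = y1 - m*x1 = 3.0 - (-7.6*(-17.4))/(33.5) = 3.0 - 3.9475 = -0.9475

y = -0.2269x - 0.9475


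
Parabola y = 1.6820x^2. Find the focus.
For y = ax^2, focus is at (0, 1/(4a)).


a = 1.6820
4a = 6.7280
focus = (0, 1/6.7280) = (0, 0.1486)

Focus = (0, 0.1486)


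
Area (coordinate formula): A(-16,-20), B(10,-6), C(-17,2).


-16*(-6-2) = 128
10*(2+ 20) = 220
-17*(-20+ 6) = 238
sum = 586
Area = |586|/2 = 293.0000

293.0000 sq units


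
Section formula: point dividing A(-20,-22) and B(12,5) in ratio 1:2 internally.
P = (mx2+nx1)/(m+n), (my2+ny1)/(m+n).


Px = (1*12 + 2*(-20))/3 = -28/3 = -9.3333
Py = (1*5 + 2*(-22))/3 = -39/3 = -13.0000

P = (-9.3333, -13.0000)


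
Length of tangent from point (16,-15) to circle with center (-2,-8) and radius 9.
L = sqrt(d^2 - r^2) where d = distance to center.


d = sqrt((16+ 2)^2 + (-15+ 8)^2) = sqrt(324+49) = 19.3132
L = sqrt(373.0000 - 81) = sqrt(292.0000) = 17.0880

17.0880


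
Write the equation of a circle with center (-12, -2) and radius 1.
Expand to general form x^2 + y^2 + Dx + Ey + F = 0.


(x+ 12)^2 + (y+ 2)^2 = 1^2
D = -2h = 24, E = -2k = 4
F = h^2+k^2-r^2 = 144+4-1 = 147

x^2 + y^2 + 24x + 4y + 147 = 0


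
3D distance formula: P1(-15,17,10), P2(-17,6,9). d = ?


dx=-2, dy=-11, dz=-1
d = sqrt(4+121+1) = sqrt(126) = 11.2250

11.2250


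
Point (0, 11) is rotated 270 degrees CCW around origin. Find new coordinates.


cos(270) = 0, sin(270) = -1
x' = 0*0 - 11*(-1) = 11
y' = 0*(-1) + 11*0 = 0

(11, 0)


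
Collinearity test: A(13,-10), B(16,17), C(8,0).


13*(17-0) + 16*(0+ 10) + 8*(-10-17)
= 221 + 160 - 216 = 165

No, not collinear (determinant = 165)


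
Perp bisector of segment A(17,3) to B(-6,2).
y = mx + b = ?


Midpoint = (5.5, 2.5)
Slope of AB = dy/dx = -1/(-23) = 0.0435
Perp slope = -dx/dy = -23/1 = -23.0000
b = My - (perp slope)*Mx = 2.5 + (-23*5.5)/(-1) = 2.5 + 126.5000 = 129.0000

y = -23.0000x + 129.0000


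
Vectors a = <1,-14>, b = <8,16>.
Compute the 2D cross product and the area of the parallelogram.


cross = 1*16 + 14*8 = 16 + 112 = 128
Parallelogram area = |128| = 128

cross = 128, parallelogram area = 128


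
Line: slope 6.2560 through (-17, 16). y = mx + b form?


y - 16 = 6.2560(x + 17)
y = 6.2560x + 16 - 6.2560*(-17)
y = 6.2560x + 122.3520

y = 6.2560x + 122.3520


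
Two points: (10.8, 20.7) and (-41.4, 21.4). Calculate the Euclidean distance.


dx = -41.4 - 10.8 = -52.2
dy = 21.4 - 20.7 = 0.7
d = sqrt(2724.84 + 0.49) = sqrt(2725.33) = 52.2047

52.2047


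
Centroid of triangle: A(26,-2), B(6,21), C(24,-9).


Gx = (26+6+24)/3 = 56/3 = 18.6667
Gy = (-2+21- 9)/3 = 10/3 = 3.3333

G = (18.6667, 3.3333)


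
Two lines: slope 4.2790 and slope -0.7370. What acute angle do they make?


m1-m2 = 5.016
1+m1*m2 = -2.153623
tan(theta) = |5.016/(-2.153623)| = 2.329098
theta = arctan(|5.016/(-2.153623)|) = 66.7637 degrees (acute angle)

66.7637 degrees


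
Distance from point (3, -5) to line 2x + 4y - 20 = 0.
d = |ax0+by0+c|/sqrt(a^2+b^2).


|2*3 + 4*(-5) - 20| = |-34| = 34
sqrt(4 + 16) = sqrt(20) = 4.4721
d = 34/sqrt(20) = 7.6026

7.6026


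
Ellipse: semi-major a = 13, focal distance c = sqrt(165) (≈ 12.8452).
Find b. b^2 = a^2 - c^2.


b^2 = 13^2 - (sqrt(165))^2 = 169 - 165 = 4
b = sqrt(4) = 2

b = 2


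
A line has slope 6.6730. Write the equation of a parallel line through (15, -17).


Parallel lines have equal slopes.
m2 = 6.6730
b2 = -17 - 6.6730*15 = -117.0950

y = 6.6730x - 117.0950


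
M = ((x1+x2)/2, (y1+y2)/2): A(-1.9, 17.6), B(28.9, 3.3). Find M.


Mx = (-1.9 + 28.9)/2 = 27.0/2 = 13.5000
My = (17.6 + 3.3)/2 = 20.9/2 = 10.4500

(13.5000, 10.4500)


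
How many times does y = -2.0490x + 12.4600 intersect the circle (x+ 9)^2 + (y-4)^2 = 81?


Substitute y = -2.0490x + 12.4600: (x+ 9)^2 + (-2.0490x+12.4600-4)^2 = 81
Expand to Ax^2 + Bx + C = 0, where b-k = 8.46
A = 1+m^2 = 5.198401
B = 2(m(b-k) - h) = 2(-2.0490*8.46 + 9) = -16.66908
C = h^2 + (b-k)^2 - r^2 = 81 + 71.5716 - 81 = 71.5716
disc = B^2-4AC = 277.8582 - 1488.2315 = -1210.3733
disc < 0

0 intersection points


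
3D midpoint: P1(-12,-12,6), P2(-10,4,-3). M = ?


Mx = (-12- 10)/2 = -11.0000
My = (-12+4)/2 = -4.0000
Mz = (6- 3)/2 = 1.5000

M = (-11.0000, -4.0000, 1.5000)


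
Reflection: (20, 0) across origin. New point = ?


Reflection rule for origin: (-x, -y)
(20, 0) -> (-20, 0)

(-20, 0)


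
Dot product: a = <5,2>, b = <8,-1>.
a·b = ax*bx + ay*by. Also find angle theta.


a·b = 5*8 + 2*(-1) = 40 - 2 = 38
|a| = sqrt(25+4) = 5.3852
|b| = sqrt(64+1) = 8.0623
cos(theta) = 38/(sqrt(29)*sqrt(65)) = 38/sqrt(1885) = 0.875242
theta = arccos(38/sqrt(1885)) = 28.9264 degrees

a·b = 38, theta = 28.9264 deg


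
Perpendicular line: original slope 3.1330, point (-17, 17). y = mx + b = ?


Perpendicular slope = -1/m1 = -1/3.1330 = -0.3192
b2 = y0 - m2*x0 = 17 - 17/3.1330 = 17 - 5.4261 = 11.5739

y = -0.3192x + 11.5739


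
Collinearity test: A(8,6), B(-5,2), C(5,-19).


8*(2+ 19) - 5*(-19-6) + 5*(6-2)
= 168 + 125 + 20 = 313

No, not collinear (determinant = 313)


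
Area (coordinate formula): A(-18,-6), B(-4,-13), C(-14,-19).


-18*(-13+ 19) = -108
-4*(-19+ 6) = 52
-14*(-6+ 13) = -98
sum = -154
Area = |-154|/2 = 77.0000

77.0000 sq units


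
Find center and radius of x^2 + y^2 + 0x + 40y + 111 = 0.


h = -D/2 = 0/2 = 0
k = -E/2 = -40/2 = -20
r^2 = h^2 + k^2 - F = 0 + 400 - 111 = 289
r = 17

Center (0, -20), radius = 17


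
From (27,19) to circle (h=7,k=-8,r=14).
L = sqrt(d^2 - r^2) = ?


d = sqrt((27-7)^2 + (19+ 8)^2) = sqrt(400+729) = 33.6006
L = sqrt(1129.0000 - 196) = sqrt(933.0000) = 30.5450

30.5450


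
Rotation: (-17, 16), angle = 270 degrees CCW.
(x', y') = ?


cos(270) = 0, sin(270) = -1
x' = -17*0 - 16*(-1) = 16
y' = -17*(-1) + 16*0 = 17

(16, 17)


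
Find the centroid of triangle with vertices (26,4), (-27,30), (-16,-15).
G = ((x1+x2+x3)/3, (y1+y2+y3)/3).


Gx = (26- 27- 16)/3 = -17/3 = -5.6667
Gy = (4+30- 15)/3 = 19/3 = 6.3333

G = (-5.6667, 6.3333)


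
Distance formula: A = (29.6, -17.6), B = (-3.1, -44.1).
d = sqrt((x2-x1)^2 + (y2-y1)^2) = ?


dx = -3.1 - 29.6 = -32.7
dy = -44.1 + 17.6 = -26.5
d = sqrt(1069.29 + 702.25) = sqrt(1771.54) = 42.0897

42.0897


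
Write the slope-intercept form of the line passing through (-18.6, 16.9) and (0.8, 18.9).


m = (2.0)/(19.4) = 0.1031
b = y1 - m*x1 = 16.9 - (2.0*(-18.6))/(19.4) = 16.9 + 1.9175 = 18.8175

y = 0.1031x + 18.8175


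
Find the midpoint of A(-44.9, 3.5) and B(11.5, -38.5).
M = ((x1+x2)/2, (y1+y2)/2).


Mx = (-44.9 + 11.5)/2 = -33.4/2 = -16.7000
My = (3.5 - 38.5)/2 = -35.0/2 = -17.5000

(-16.7000, -17.5000)


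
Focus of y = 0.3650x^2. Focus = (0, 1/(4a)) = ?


a = 0.3650
4a = 1.4600
focus = (0, 1/1.4600) = (0, 0.6849)

Focus = (0, 0.6849)


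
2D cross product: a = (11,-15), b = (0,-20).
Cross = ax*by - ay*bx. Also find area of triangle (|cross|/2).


cross = 11*(-20) + 15*0 = -220 - 0 = -220
Triangle area = |-220|/2 = 220/2 = 110.0000

cross = -220, triangle area = 110.0000


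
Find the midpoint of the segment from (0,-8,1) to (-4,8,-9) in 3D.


Mx = (0- 4)/2 = -2.0000
My = (-8+8)/2 = 0
Mz = (1- 9)/2 = -4.0000

M = (-2.0000, 0, -4.0000)


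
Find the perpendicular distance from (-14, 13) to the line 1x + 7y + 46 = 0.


|1*(-14) + 7*13 + 46| = |123| = 123
sqrt(1 + 49) = sqrt(50) = 7.0711
d = 123/sqrt(50) = 17.3948

17.3948


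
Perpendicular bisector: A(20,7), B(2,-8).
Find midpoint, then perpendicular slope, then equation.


Midpoint = (11, -0.5)
Slope of AB = dy/dx = -15/(-18) = 0.8333
Perp slope = -dx/dy = -18/15 = -1.2000
b = My - (perp slope)*Mx = -0.5 + (-18*11)/(-15) = -0.5 + 13.2000 = 12.7000

y = -1.2000x + 12.7000


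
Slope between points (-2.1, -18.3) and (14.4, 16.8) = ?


dy = 16.8 + 18.3 = 35.1
dx = 14.4 + 2.1 = 16.5
m = 35.1/16.5 = 2.1273

m = 2.1273


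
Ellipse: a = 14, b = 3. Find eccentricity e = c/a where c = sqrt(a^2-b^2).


c = sqrt(196-9) = sqrt(187) = 13.6748
e = c/a = sqrt(187)/14 = 0.9768

e = 0.9768


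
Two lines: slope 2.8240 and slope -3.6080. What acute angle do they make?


m1-m2 = 6.432
1+m1*m2 = -9.188992
tan(theta) = |6.432/(-9.188992)| = 0.699968
theta = arctan(|6.432/(-9.188992)|) = 34.9908 degrees (acute angle)

34.9908 degrees


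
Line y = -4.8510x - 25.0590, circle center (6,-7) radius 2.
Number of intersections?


Substitute y = -4.8510x - 25.0590: (x-6)^2 + (-4.8510x- 25.0590+ 7)^2 = 4
Expand to Ax^2 + Bx + C = 0, where b-k = -18.059
A = 1+m^2 = 24.532201
B = 2(m(b-k) - h) = 2(-4.8510*(-18.059) - 6) = 163.208418
C = h^2 + (b-k)^2 - r^2 = 36 + 326.127481 - 4 = 358.127481
disc = B^2-4AC = 26636.9877 - 35142.6214 = -8505.6337
disc < 0

0 intersection points


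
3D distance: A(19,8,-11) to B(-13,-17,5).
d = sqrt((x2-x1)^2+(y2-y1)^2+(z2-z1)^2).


dx=-32, dy=-25, dz=16
d = sqrt(1024+625+256) = sqrt(1905) = 43.6463

43.6463


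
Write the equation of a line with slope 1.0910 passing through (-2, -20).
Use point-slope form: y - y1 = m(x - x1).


y + 20 = 1.0910(x + 2)
y = 1.0910x - 20 - 1.0910*(-2)
y = 1.0910x - 17.8180

y = 1.0910x - 17.8180


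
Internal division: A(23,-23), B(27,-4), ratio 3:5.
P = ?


Px = (3*27 + 5*23)/8 = 196/8 = 24.5000
Py = (3*(-4) + 5*(-23))/8 = -127/8 = -15.8750

P = (24.5000, -15.8750)


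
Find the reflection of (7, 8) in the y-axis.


Reflection rule for y-axis: (-x, y)
(7, 8) -> (-7, 8)

(-7, 8)


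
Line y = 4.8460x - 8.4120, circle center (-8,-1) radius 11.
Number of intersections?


Substitute y = 4.8460x - 8.4120: (x+ 8)^2 + (4.8460x- 8.4120+ 1)^2 = 121
Expand to Ax^2 + Bx + C = 0, where b-k = -7.412
A = 1+m^2 = 24.483716
B = 2(m(b-k) - h) = 2(4.8460*(-7.412) + 8) = -55.837104
C = h^2 + (b-k)^2 - r^2 = 64 + 54.937744 - 121 = -2.062256
disc = B^2-4AC = 3117.7822 + 201.9668 = 3319.7490
disc > 0

2 intersection points


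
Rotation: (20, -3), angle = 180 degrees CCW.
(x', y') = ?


cos(180) = -1, sin(180) = 0
x' = 20*(-1) + 3*0 = -20
y' = 20*0 - 3*(-1) = 3

(-20, 3)


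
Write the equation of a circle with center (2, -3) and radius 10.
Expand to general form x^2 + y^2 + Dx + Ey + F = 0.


(x-2)^2 + (y+ 3)^2 = 10^2
D = -2h = -4, E = -2k = 6
F = h^2+k^2-r^2 = 4+9-100 = -87

x^2 + y^2 - 4x + 6y - 87 = 0


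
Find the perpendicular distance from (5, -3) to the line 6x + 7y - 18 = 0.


|6*5 + 7*(-3) - 18| = |-9| = 9
sqrt(36 + 49) = sqrt(85) = 9.2195
d = 9/sqrt(85) = 0.9762

0.9762


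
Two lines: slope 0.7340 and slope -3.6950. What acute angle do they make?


m1-m2 = 4.429
1+m1*m2 = -1.71213
tan(theta) = |4.429/(-1.71213)| = 2.586836
theta = arctan(|4.429/(-1.71213)|) = 68.8649 degrees (acute angle)

68.8649 degrees


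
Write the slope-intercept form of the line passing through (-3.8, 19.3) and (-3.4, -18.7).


m = (-38.0)/(0.4) = -95.0000
b = y1 - m*x1 = 19.3 - (-38.0*(-3.8))/(0.4) = 19.3 - 361.0000 = -341.7000

y = -95.0000x - 341.7000


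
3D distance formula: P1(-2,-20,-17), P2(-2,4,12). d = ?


dx=0, dy=24, dz=29
d = sqrt(0+576+841) = sqrt(1417) = 37.6431

37.6431


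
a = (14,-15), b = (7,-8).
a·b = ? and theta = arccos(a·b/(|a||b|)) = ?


a·b = 14*7 - 15*(-8) = 98 + 120 = 218
|a| = sqrt(196+225) = 20.5183
|b| = sqrt(49+64) = 10.6301
cos(theta) = 218/(sqrt(421)*sqrt(113)) = 218/sqrt(47573) = 0.999485
theta = arccos(218/sqrt(47573)) = 1.8391 degrees

a·b = 218, theta = 1.8391 deg


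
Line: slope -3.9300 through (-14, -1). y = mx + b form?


y + 1 = -3.9300(x + 14)
y = -3.9300x - 1 + 3.9300*(-14)
y = -3.9300x - 56.0200

y = -3.9300x - 56.0200


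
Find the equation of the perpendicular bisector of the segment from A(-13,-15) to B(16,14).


Midpoint = (1.5, -0.5)
Slope of AB = dy/dx = 29/29 = 1.0000
Perp slope = -dx/dy = -29/29 = -1.0000
b = My - (perp slope)*Mx = -0.5 + (29*1.5)/29 = -0.5 + 1.5000 = 1.0000

y = -1.0000x + 1.0000


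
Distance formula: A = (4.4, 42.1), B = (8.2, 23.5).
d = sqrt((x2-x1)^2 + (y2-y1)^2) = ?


dx = 8.2 - 4.4 = 3.8
dy = 23.5 - 42.1 = -18.6
d = sqrt(14.44 + 345.96) = sqrt(360.4) = 18.9842

18.9842


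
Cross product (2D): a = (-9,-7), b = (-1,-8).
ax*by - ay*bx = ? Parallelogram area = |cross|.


cross = -9*(-8) + 7*(-1) = 72 - 7 = 65
Parallelogram area = |65| = 65

cross = 65, parallelogram area = 65


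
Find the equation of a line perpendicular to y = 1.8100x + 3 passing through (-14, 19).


Perpendicular slope = -1/m1 = -1/1.8100 = -0.5525
b2 = y0 - m2*x0 = 19 - 14/1.8100 = 19 - 7.7348 = 11.2652

y = -0.5525x + 11.2652


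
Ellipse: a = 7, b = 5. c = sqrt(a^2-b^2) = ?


c^2 = 7^2 - 5^2 = 49 - 25 = 24
c = sqrt(24) = 4.8990

c = 4.8990
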